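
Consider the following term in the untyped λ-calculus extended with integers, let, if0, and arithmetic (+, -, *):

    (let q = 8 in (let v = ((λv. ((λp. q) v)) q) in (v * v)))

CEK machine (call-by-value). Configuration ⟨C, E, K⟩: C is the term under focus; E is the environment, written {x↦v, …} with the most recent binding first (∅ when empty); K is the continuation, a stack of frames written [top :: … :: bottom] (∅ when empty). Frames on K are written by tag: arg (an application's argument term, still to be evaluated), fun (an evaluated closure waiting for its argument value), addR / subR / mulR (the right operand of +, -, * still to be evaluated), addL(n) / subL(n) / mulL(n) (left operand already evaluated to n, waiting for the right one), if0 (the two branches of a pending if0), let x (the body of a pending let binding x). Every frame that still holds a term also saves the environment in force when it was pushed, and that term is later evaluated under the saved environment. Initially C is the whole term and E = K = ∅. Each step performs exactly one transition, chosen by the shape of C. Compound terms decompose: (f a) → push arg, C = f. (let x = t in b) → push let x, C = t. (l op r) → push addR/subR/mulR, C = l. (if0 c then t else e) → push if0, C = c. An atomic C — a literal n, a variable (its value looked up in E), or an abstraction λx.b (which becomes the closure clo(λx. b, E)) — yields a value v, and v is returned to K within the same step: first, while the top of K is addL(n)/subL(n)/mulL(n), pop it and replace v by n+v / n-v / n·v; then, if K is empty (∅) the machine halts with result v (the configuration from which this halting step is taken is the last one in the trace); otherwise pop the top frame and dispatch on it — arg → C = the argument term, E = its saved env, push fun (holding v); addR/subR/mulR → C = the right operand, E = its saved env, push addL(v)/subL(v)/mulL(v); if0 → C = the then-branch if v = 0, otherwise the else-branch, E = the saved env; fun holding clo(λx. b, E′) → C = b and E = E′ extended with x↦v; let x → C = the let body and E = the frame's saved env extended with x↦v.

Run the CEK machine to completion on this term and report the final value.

Answer: 64

Derivation:
t=0: ⟨C=(let q = 8 in (let v = ((λv. ((λp. q) v)) q) in (v * v))); E=∅; K=∅⟩
t=1: ⟨C=8; E=∅; K=[let q]⟩
t=2: ⟨C=(let v = ((λv. ((λp. q) v)) q) in (v * v)); E={q↦8}; K=∅⟩
t=3: ⟨C=((λv. ((λp. q) v)) q); E={q↦8}; K=[let v]⟩
t=4: ⟨C=(λv. ((λp. q) v)); E={q↦8}; K=[arg :: let v]⟩
t=5: ⟨C=q; E={q↦8}; K=[fun :: let v]⟩
t=6: ⟨C=((λp. q) v); E={v↦8, q↦8}; K=[let v]⟩
t=7: ⟨C=(λp. q); E={v↦8, q↦8}; K=[arg :: let v]⟩
t=8: ⟨C=v; E={v↦8, q↦8}; K=[fun :: let v]⟩
t=9: ⟨C=q; E={p↦8, v↦8, q↦8}; K=[let v]⟩
t=10: ⟨C=(v * v); E={v↦8, q↦8}; K=∅⟩
t=11: ⟨C=v; E={v↦8, q↦8}; K=[mulR]⟩
t=12: ⟨C=v; E={v↦8, q↦8}; K=[mulL(8)]⟩
→ final value 64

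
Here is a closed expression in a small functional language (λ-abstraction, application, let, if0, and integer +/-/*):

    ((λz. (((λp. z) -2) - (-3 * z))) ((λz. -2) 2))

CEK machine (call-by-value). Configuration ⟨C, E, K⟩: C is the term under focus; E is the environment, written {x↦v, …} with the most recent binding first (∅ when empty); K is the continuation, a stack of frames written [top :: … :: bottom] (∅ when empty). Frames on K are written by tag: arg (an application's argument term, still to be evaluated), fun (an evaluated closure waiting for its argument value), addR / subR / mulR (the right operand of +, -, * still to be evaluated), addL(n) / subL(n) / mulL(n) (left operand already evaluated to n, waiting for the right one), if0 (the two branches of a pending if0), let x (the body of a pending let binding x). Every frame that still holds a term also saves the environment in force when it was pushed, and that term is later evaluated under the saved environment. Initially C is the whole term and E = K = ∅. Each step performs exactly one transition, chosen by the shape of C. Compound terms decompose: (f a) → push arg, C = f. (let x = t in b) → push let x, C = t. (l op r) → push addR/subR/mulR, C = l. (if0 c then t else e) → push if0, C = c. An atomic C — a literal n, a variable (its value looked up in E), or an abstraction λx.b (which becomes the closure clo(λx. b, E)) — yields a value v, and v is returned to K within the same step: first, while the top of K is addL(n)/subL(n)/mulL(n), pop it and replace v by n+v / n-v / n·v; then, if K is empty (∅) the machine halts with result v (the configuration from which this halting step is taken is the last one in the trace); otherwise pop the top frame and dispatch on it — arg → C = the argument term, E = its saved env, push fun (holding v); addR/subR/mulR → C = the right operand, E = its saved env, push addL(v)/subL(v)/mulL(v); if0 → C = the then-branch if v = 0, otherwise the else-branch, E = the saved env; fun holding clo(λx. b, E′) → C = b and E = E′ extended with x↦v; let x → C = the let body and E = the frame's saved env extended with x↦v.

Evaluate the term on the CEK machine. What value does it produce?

[0] [C=((λz. (((λp. z) -2) - (-3 * z))) ((λz. -2) 2)) | E=∅ | K=∅]
[1] [C=(λz. (((λp. z) -2) - (-3 * z))) | E=∅ | K=[arg]]
[2] [C=((λz. -2) 2) | E=∅ | K=[fun]]
[3] [C=(λz. -2) | E=∅ | K=[arg :: fun]]
[4] [C=2 | E=∅ | K=[fun :: fun]]
[5] [C=-2 | E={z↦2} | K=[fun]]
[6] [C=(((λp. z) -2) - (-3 * z)) | E={z↦-2} | K=∅]
[7] [C=((λp. z) -2) | E={z↦-2} | K=[subR]]
[8] [C=(λp. z) | E={z↦-2} | K=[arg :: subR]]
[9] [C=-2 | E={z↦-2} | K=[fun :: subR]]
[10] [C=z | E={p↦-2, z↦-2} | K=[subR]]
[11] [C=(-3 * z) | E={z↦-2} | K=[subL(-2)]]
[12] [C=-3 | E={z↦-2} | K=[mulR :: subL(-2)]]
[13] [C=z | E={z↦-2} | K=[mulL(-3) :: subL(-2)]]
→ final value -8

Answer: -8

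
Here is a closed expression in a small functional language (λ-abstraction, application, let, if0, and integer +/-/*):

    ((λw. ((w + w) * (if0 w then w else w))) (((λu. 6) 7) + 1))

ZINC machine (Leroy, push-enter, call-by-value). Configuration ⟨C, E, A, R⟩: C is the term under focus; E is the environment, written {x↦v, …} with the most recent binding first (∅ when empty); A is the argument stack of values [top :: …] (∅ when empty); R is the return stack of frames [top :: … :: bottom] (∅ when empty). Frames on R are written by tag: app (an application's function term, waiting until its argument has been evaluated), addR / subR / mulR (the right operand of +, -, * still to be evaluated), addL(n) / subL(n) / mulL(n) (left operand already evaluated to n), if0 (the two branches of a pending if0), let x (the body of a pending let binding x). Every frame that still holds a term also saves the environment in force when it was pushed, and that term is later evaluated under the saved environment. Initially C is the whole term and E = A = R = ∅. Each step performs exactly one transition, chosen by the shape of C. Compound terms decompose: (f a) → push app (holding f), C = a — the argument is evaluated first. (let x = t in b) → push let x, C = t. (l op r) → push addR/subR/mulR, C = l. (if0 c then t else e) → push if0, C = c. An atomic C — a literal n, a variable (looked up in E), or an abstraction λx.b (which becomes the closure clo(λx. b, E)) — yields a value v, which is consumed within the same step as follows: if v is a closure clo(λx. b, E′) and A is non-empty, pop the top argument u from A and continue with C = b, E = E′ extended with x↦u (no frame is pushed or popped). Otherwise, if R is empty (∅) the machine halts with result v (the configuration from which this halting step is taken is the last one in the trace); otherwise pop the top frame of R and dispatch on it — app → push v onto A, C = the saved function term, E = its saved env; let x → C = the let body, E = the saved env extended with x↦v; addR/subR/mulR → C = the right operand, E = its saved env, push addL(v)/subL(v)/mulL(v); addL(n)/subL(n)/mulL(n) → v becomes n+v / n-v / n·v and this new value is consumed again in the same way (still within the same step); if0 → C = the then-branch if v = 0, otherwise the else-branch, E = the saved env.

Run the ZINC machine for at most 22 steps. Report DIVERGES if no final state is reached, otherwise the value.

[0] ⟨C=((λw. ((w + w) * (if0 w then w else w))) (((λu. 6) 7) + 1)); E=∅; A=∅; R=∅⟩
[1] ⟨C=(((λu. 6) 7) + 1); E=∅; A=∅; R=[app]⟩
[2] ⟨C=((λu. 6) 7); E=∅; A=∅; R=[addR :: app]⟩
[3] ⟨C=7; E=∅; A=∅; R=[app :: addR :: app]⟩
[4] ⟨C=(λu. 6); E=∅; A=[7]; R=[addR :: app]⟩
[5] ⟨C=6; E={u↦7}; A=∅; R=[addR :: app]⟩
[6] ⟨C=1; E=∅; A=∅; R=[addL(6) :: app]⟩
[7] ⟨C=(λw. ((w + w) * (if0 w then w else w))); E=∅; A=[7]; R=∅⟩
[8] ⟨C=((w + w) * (if0 w then w else w)); E={w↦7}; A=∅; R=∅⟩
[9] ⟨C=(w + w); E={w↦7}; A=∅; R=[mulR]⟩
[10] ⟨C=w; E={w↦7}; A=∅; R=[addR :: mulR]⟩
[11] ⟨C=w; E={w↦7}; A=∅; R=[addL(7) :: mulR]⟩
[12] ⟨C=(if0 w then w else w); E={w↦7}; A=∅; R=[mulL(14)]⟩
[13] ⟨C=w; E={w↦7}; A=∅; R=[if0 :: mulL(14)]⟩
[14] ⟨C=w; E={w↦7}; A=∅; R=[mulL(14)]⟩
→ final value 98

Answer: 98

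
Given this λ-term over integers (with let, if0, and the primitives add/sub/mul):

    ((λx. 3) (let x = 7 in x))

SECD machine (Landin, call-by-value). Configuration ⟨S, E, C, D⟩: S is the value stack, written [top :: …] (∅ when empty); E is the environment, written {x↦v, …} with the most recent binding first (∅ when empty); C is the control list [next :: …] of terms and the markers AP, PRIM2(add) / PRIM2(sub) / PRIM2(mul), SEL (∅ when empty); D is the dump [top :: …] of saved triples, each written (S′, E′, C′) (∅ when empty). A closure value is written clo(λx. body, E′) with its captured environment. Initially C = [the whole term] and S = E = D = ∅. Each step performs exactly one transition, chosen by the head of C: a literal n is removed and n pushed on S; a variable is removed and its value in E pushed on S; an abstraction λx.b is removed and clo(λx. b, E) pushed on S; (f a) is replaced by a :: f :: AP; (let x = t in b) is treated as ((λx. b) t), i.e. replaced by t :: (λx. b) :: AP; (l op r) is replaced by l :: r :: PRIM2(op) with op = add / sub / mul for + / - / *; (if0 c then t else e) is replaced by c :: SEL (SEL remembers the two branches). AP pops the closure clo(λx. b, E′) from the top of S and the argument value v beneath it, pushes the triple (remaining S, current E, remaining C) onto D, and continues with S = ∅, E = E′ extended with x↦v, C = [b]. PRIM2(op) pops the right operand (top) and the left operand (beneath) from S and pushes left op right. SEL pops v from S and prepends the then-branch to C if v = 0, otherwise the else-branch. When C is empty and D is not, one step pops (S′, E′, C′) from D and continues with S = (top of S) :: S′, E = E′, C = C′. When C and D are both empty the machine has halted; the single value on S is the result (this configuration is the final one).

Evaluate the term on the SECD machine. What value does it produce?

Answer: 3

Execution trace:
t=0: ⟨S=∅; E=∅; C=[((λx. 3) (let x = 7 in x))]; D=∅⟩
t=1: ⟨S=∅; E=∅; C=[(let x = 7 in x) :: (λx. 3) :: AP]; D=∅⟩
t=2: ⟨S=∅; E=∅; C=[7 :: (λx. x) :: AP :: (λx. 3) :: AP]; D=∅⟩
t=3: ⟨S=[7]; E=∅; C=[(λx. x) :: AP :: (λx. 3) :: AP]; D=∅⟩
t=4: ⟨S=[clo(λx. x, ∅) :: 7]; E=∅; C=[AP :: (λx. 3) :: AP]; D=∅⟩
t=5: ⟨S=∅; E={x↦7}; C=[x]; D=[(∅, ∅, [(λx. 3) :: AP])]⟩
t=6: ⟨S=[7]; E={x↦7}; C=∅; D=[(∅, ∅, [(λx. 3) :: AP])]⟩
t=7: ⟨S=[7]; E=∅; C=[(λx. 3) :: AP]; D=∅⟩
t=8: ⟨S=[clo(λx. 3, ∅) :: 7]; E=∅; C=[AP]; D=∅⟩
t=9: ⟨S=∅; E={x↦7}; C=[3]; D=[(∅, ∅, ∅)]⟩
t=10: ⟨S=[3]; E={x↦7}; C=∅; D=[(∅, ∅, ∅)]⟩
t=11: ⟨S=[3]; E=∅; C=∅; D=∅⟩
→ final value 3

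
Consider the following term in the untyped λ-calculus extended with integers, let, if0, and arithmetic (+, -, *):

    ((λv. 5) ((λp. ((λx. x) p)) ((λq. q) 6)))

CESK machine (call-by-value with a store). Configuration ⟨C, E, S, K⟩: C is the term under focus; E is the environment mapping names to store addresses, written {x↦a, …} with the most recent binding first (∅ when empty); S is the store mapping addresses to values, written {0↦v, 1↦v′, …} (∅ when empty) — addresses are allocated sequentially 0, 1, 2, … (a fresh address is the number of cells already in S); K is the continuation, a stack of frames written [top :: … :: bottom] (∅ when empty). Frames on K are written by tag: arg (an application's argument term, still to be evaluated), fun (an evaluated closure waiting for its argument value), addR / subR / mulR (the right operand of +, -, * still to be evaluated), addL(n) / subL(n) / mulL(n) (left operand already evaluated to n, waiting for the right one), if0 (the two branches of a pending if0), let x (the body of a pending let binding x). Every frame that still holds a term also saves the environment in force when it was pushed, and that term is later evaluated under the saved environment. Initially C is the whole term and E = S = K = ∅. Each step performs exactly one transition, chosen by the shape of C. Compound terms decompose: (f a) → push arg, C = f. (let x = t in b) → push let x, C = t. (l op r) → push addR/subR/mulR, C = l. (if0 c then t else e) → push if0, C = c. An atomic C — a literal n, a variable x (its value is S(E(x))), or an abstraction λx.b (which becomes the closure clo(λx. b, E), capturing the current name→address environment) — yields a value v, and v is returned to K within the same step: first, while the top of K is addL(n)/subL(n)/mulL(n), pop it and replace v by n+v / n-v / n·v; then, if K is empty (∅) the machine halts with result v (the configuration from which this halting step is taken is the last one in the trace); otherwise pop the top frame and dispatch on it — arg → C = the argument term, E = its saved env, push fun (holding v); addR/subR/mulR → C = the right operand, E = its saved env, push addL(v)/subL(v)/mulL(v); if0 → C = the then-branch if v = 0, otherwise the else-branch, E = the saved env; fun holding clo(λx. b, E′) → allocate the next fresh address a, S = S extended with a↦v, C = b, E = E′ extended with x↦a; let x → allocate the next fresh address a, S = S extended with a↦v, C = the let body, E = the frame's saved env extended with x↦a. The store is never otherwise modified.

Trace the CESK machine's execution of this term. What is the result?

Answer: 5

Machine steps:
0. [C=((λv. 5) ((λp. ((λx. x) p)) ((λq. q) 6))) | E=∅ | S=∅ | K=∅]
1. [C=(λv. 5) | E=∅ | S=∅ | K=[arg]]
2. [C=((λp. ((λx. x) p)) ((λq. q) 6)) | E=∅ | S=∅ | K=[fun]]
3. [C=(λp. ((λx. x) p)) | E=∅ | S=∅ | K=[arg :: fun]]
4. [C=((λq. q) 6) | E=∅ | S=∅ | K=[fun :: fun]]
5. [C=(λq. q) | E=∅ | S=∅ | K=[arg :: fun :: fun]]
6. [C=6 | E=∅ | S=∅ | K=[fun :: fun :: fun]]
7. [C=q | E={q↦0} | S={0↦6} | K=[fun :: fun]]
8. [C=((λx. x) p) | E={p↦1} | S={0↦6, 1↦6} | K=[fun]]
9. [C=(λx. x) | E={p↦1} | S={0↦6, 1↦6} | K=[arg :: fun]]
10. [C=p | E={p↦1} | S={0↦6, 1↦6} | K=[fun :: fun]]
11. [C=x | E={x↦2, p↦1} | S={0↦6, 1↦6, 2↦6} | K=[fun]]
12. [C=5 | E={v↦3} | S={0↦6, 1↦6, 2↦6, 3↦6} | K=∅]
→ final value 5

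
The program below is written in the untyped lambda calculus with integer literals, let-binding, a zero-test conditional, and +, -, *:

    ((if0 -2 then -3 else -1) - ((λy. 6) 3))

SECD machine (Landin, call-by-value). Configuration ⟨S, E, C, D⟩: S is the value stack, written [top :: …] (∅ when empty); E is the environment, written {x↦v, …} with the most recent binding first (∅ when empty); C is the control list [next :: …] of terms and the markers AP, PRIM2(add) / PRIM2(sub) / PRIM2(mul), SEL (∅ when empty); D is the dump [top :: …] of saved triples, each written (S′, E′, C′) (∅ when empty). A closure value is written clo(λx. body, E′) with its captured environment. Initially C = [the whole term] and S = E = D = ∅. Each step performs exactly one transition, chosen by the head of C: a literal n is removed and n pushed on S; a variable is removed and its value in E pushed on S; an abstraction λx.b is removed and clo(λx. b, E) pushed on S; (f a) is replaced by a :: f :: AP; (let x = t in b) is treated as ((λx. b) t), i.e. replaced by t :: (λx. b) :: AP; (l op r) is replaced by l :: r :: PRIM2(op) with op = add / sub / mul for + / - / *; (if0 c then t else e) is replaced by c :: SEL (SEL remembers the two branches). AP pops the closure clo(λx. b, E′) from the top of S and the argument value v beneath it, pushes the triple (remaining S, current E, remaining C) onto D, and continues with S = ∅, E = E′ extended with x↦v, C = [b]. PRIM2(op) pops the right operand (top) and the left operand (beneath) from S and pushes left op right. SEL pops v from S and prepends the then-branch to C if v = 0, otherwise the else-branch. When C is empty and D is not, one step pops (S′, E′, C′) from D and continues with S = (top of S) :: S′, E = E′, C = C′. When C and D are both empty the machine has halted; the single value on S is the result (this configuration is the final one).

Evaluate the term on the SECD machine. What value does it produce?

Answer: -7

Execution trace:
t=0: <S=∅, E=∅, C=[((if0 -2 then -3 else -1) - ((λy. 6) 3))], D=∅>
t=1: <S=∅, E=∅, C=[(if0 -2 then -3 else -1) :: ((λy. 6) 3) :: PRIM2(sub)], D=∅>
t=2: <S=∅, E=∅, C=[-2 :: SEL :: ((λy. 6) 3) :: PRIM2(sub)], D=∅>
t=3: <S=[-2], E=∅, C=[SEL :: ((λy. 6) 3) :: PRIM2(sub)], D=∅>
t=4: <S=∅, E=∅, C=[-1 :: ((λy. 6) 3) :: PRIM2(sub)], D=∅>
t=5: <S=[-1], E=∅, C=[((λy. 6) 3) :: PRIM2(sub)], D=∅>
t=6: <S=[-1], E=∅, C=[3 :: (λy. 6) :: AP :: PRIM2(sub)], D=∅>
t=7: <S=[3 :: -1], E=∅, C=[(λy. 6) :: AP :: PRIM2(sub)], D=∅>
t=8: <S=[clo(λy. 6, ∅) :: 3 :: -1], E=∅, C=[AP :: PRIM2(sub)], D=∅>
t=9: <S=∅, E={y↦3}, C=[6], D=[([-1], ∅, [PRIM2(sub)])]>
t=10: <S=[6], E={y↦3}, C=∅, D=[([-1], ∅, [PRIM2(sub)])]>
t=11: <S=[6 :: -1], E=∅, C=[PRIM2(sub)], D=∅>
t=12: <S=[-7], E=∅, C=∅, D=∅>
→ final value -7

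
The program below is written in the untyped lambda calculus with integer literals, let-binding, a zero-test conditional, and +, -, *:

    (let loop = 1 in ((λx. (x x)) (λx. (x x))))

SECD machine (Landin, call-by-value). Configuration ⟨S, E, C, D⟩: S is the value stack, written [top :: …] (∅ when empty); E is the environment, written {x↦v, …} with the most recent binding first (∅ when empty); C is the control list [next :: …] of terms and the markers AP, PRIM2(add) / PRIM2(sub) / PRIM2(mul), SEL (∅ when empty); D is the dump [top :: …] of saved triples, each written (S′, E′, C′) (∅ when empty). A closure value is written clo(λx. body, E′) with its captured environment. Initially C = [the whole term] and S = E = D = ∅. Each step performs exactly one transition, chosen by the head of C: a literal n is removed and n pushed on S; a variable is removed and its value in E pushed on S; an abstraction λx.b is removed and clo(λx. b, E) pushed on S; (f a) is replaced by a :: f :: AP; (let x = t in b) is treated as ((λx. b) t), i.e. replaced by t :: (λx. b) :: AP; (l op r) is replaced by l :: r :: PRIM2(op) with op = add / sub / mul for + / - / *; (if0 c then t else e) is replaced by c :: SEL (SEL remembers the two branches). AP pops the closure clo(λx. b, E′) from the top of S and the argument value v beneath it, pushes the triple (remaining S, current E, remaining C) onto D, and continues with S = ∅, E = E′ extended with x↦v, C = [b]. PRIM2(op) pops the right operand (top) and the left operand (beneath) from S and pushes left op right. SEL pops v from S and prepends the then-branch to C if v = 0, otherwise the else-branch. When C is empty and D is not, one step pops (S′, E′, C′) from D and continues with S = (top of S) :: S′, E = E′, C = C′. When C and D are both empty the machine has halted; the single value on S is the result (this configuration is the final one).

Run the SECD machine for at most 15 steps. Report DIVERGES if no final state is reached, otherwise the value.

Answer: DIVERGES (no final state within 15 steps)

Derivation:
step 0: [S=∅ | E=∅ | C=[(let loop = 1 in ((λx. (x x)) (λx. (x x))))] | D=∅]
step 1: [S=∅ | E=∅ | C=[1 :: (λloop. ((λx. (x x)) (λx. (x x)))) :: AP] | D=∅]
step 2: [S=[1] | E=∅ | C=[(λloop. ((λx. (x x)) (λx. (x x)))) :: AP] | D=∅]
step 3: [S=[clo(λloop. ((λx. (x x)) (λx. (x x))), ∅) :: 1] | E=∅ | C=[AP] | D=∅]
step 4: [S=∅ | E={loop↦1} | C=[((λx. (x x)) (λx. (x x)))] | D=[(∅, ∅, ∅)]]
step 5: [S=∅ | E={loop↦1} | C=[(λx. (x x)) :: (λx. (x x)) :: AP] | D=[(∅, ∅, ∅)]]
step 6: [S=[clo(λx. (x x), {loop↦1})] | E={loop↦1} | C=[(λx. (x x)) :: AP] | D=[(∅, ∅, ∅)]]
step 7: [S=[clo(λx. (x x), {loop↦1}) :: clo(λx. (x x), {loop↦1})] | E={loop↦1} | C=[AP] | D=[(∅, ∅, ∅)]]
step 8: [S=∅ | E={x↦clo(λx. (x x), {loop↦1}), loop↦1} | C=[(x x)] | D=[(∅, {loop↦1}, ∅) :: (∅, ∅, ∅)]]
step 9: [S=∅ | E={x↦clo(λx. (x x), {loop↦1}), loop↦1} | C=[x :: x :: AP] | D=[(∅, {loop↦1}, ∅) :: (∅, ∅, ∅)]]
step 10: [S=[clo(λx. (x x), {loop↦1})] | E={x↦clo(λx. (x x), {loop↦1}), loop↦1} | C=[x :: AP] | D=[(∅, {loop↦1}, ∅) :: (∅, ∅, ∅)]]
step 11: [S=[clo(λx. (x x), {loop↦1}) :: clo(λx. (x x), {loop↦1})] | E={x↦clo(λx. (x x), {loop↦1}), loop↦1} | C=[AP] | D=[(∅, {loop↦1}, ∅) :: (∅, ∅, ∅)]]
step 12: [S=∅ | E={x↦clo(λx. (x x), {loop↦1}), loop↦1} | C=[(x x)] | D=[(∅, {x↦clo(λx. (x x), {loop↦1}), loop↦1}, ∅) :: (∅, {loop↦1}, ∅) :: (∅, ∅, ∅)]]
step 13: [S=∅ | E={x↦clo(λx. (x x), {loop↦1}), loop↦1} | C=[x :: x :: AP] | D=[(∅, {x↦clo(λx. (x x), {loop↦1}), loop↦1}, ∅) :: (∅, {loop↦1}, ∅) :: (∅, ∅, ∅)]]
step 14: [S=[clo(λx. (x x), {loop↦1})] | E={x↦clo(λx. (x x), {loop↦1}), loop↦1} | C=[x :: AP] | D=[(∅, {x↦clo(λx. (x x), {loop↦1}), loop↦1}, ∅) :: (∅, {loop↦1}, ∅) :: (∅, ∅, ∅)]]
step 15: [S=[clo(λx. (x x), {loop↦1}) :: clo(λx. (x x), {loop↦1})] | E={x↦clo(λx. (x x), {loop↦1}), loop↦1} | C=[AP] | D=[(∅, {x↦clo(λx. (x x), {loop↦1}), loop↦1}, ∅) :: (∅, {loop↦1}, ∅) :: (∅, ∅, ∅)]]
→ 15 transitions taken and the configuration is still not final: no result within 15 steps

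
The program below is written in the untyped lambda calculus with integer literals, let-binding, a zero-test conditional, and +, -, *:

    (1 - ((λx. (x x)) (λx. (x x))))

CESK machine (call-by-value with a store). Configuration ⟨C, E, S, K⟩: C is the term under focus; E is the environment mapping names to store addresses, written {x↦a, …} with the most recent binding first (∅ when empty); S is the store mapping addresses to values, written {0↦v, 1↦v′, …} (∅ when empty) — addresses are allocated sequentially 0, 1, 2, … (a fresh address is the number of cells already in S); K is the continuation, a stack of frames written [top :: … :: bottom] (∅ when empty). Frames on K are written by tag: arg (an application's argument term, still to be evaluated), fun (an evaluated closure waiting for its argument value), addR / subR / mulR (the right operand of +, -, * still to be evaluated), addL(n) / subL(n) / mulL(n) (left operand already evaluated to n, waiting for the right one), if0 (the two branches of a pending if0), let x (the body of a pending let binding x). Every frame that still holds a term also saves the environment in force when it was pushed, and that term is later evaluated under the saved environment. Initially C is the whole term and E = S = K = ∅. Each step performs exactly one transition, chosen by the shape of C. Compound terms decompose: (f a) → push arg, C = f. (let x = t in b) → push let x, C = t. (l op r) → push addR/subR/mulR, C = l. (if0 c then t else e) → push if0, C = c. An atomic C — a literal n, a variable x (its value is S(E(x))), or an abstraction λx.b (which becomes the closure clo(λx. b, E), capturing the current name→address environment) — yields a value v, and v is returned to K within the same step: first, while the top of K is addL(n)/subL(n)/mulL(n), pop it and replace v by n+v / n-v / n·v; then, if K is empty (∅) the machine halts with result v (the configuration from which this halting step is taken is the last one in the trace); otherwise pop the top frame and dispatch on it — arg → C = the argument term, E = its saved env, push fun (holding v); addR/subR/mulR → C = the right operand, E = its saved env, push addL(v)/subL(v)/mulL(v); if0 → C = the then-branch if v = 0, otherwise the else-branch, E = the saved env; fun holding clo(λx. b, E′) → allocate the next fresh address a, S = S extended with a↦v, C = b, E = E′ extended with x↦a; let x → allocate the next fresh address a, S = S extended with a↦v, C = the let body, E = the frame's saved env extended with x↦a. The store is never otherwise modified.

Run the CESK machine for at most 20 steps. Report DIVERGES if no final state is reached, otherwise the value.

0. <C=(1 - ((λx. (x x)) (λx. (x x)))), E=∅, S=∅, K=∅>
1. <C=1, E=∅, S=∅, K=[subR]>
2. <C=((λx. (x x)) (λx. (x x))), E=∅, S=∅, K=[subL(1)]>
3. <C=(λx. (x x)), E=∅, S=∅, K=[arg :: subL(1)]>
4. <C=(λx. (x x)), E=∅, S=∅, K=[fun :: subL(1)]>
5. <C=(x x), E={x↦0}, S={0↦clo(λx. (x x), ∅)}, K=[subL(1)]>
6. <C=x, E={x↦0}, S={0↦clo(λx. (x x), ∅)}, K=[arg :: subL(1)]>
7. <C=x, E={x↦0}, S={0↦clo(λx. (x x), ∅)}, K=[fun :: subL(1)]>
8. <C=(x x), E={x↦1}, S={0↦clo(λx. (x x), ∅), 1↦clo(λx. (x x), ∅)}, K=[subL(1)]>
9. <C=x, E={x↦1}, S={0↦clo(λx. (x x), ∅), 1↦clo(λx. (x x), ∅)}, K=[arg :: subL(1)]>
10. <C=x, E={x↦1}, S={0↦clo(λx. (x x), ∅), 1↦clo(λx. (x x), ∅)}, K=[fun :: subL(1)]>
11. <C=(x x), E={x↦2}, S={0↦clo(λx. (x x), ∅), 1↦clo(λx. (x x), ∅), 2↦clo(λx. (x x), ∅)}, K=[subL(1)]>
12. <C=x, E={x↦2}, S={0↦clo(λx. (x x), ∅), 1↦clo(λx. (x x), ∅), 2↦clo(λx. (x x), ∅)}, K=[arg :: subL(1)]>
13. <C=x, E={x↦2}, S={0↦clo(λx. (x x), ∅), 1↦clo(λx. (x x), ∅), 2↦clo(λx. (x x), ∅)}, K=[fun :: subL(1)]>
14. <C=(x x), E={x↦3}, S={0↦clo(λx. (x x), ∅), 1↦clo(λx. (x x), ∅), 2↦clo(λx. (x x), ∅), 3↦clo(λx. (x x), ∅)}, K=[subL(1)]>
15. <C=x, E={x↦3}, S={0↦clo(λx. (x x), ∅), 1↦clo(λx. (x x), ∅), 2↦clo(λx. (x x), ∅), 3↦clo(λx. (x x), ∅)}, K=[arg :: subL(1)]>
16. <C=x, E={x↦3}, S={0↦clo(λx. (x x), ∅), 1↦clo(λx. (x x), ∅), 2↦clo(λx. (x x), ∅), 3↦clo(λx. (x x), ∅)}, K=[fun :: subL(1)]>
17. <C=(x x), E={x↦4}, S={0↦clo(λx. (x x), ∅), 1↦clo(λx. (x x), ∅), 2↦clo(λx. (x x), ∅), 3↦clo(λx. (x x), ∅), 4↦clo(λx. (x x), ∅)}, K=[subL(1)]>
18. <C=x, E={x↦4}, S={0↦clo(λx. (x x), ∅), 1↦clo(λx. (x x), ∅), 2↦clo(λx. (x x), ∅), 3↦clo(λx. (x x), ∅), 4↦clo(λx. (x x), ∅)}, K=[arg :: subL(1)]>
19. <C=x, E={x↦4}, S={0↦clo(λx. (x x), ∅), 1↦clo(λx. (x x), ∅), 2↦clo(λx. (x x), ∅), 3↦clo(λx. (x x), ∅), 4↦clo(λx. (x x), ∅)}, K=[fun :: subL(1)]>
20. <C=(x x), E={x↦5}, S={0↦clo(λx. (x x), ∅), 1↦clo(λx. (x x), ∅), 2↦clo(λx. (x x), ∅), 3↦clo(λx. (x x), ∅), 4↦clo(λx. (x x), ∅), 5↦clo(λx. (x x), ∅)}, K=[subL(1)]>
→ 20 transitions taken and the configuration is still not final: no result within 20 steps

Answer: DIVERGES (no final state within 20 steps)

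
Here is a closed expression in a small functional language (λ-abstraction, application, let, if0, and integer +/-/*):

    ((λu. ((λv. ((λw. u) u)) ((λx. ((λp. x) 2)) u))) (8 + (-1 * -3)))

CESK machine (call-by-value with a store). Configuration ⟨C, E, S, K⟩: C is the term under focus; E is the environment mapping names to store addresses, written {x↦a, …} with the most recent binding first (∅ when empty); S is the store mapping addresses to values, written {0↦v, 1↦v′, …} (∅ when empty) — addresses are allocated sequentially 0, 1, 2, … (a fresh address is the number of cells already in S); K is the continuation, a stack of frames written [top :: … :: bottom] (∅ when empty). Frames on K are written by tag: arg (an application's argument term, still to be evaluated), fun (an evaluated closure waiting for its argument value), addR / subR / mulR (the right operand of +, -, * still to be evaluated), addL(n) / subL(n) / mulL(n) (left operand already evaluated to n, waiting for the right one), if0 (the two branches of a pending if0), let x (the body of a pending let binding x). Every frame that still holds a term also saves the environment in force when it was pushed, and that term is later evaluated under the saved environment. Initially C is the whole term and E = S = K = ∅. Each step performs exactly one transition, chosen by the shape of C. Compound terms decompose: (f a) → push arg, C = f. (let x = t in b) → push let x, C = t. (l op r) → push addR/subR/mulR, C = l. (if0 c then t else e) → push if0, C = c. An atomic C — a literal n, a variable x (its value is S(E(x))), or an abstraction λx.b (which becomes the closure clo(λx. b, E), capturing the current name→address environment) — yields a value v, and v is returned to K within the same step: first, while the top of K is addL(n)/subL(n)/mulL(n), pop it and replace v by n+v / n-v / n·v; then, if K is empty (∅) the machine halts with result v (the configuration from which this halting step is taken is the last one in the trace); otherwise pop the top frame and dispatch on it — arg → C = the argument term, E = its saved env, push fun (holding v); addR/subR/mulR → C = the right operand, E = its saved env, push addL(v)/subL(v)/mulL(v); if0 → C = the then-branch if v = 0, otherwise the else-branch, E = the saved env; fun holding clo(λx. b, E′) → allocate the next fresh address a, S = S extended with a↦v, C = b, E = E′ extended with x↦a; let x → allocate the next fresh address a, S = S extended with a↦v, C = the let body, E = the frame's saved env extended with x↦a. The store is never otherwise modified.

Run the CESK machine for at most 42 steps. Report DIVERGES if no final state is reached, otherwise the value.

Answer: 11

Execution trace:
t=0: [C=((λu. ((λv. ((λw. u) u)) ((λx. ((λp. x) 2)) u))) (8 + (-1 * -3))) | E=∅ | S=∅ | K=∅]
t=1: [C=(λu. ((λv. ((λw. u) u)) ((λx. ((λp. x) 2)) u))) | E=∅ | S=∅ | K=[arg]]
t=2: [C=(8 + (-1 * -3)) | E=∅ | S=∅ | K=[fun]]
t=3: [C=8 | E=∅ | S=∅ | K=[addR :: fun]]
t=4: [C=(-1 * -3) | E=∅ | S=∅ | K=[addL(8) :: fun]]
t=5: [C=-1 | E=∅ | S=∅ | K=[mulR :: addL(8) :: fun]]
t=6: [C=-3 | E=∅ | S=∅ | K=[mulL(-1) :: addL(8) :: fun]]
t=7: [C=((λv. ((λw. u) u)) ((λx. ((λp. x) 2)) u)) | E={u↦0} | S={0↦11} | K=∅]
t=8: [C=(λv. ((λw. u) u)) | E={u↦0} | S={0↦11} | K=[arg]]
t=9: [C=((λx. ((λp. x) 2)) u) | E={u↦0} | S={0↦11} | K=[fun]]
t=10: [C=(λx. ((λp. x) 2)) | E={u↦0} | S={0↦11} | K=[arg :: fun]]
t=11: [C=u | E={u↦0} | S={0↦11} | K=[fun :: fun]]
t=12: [C=((λp. x) 2) | E={x↦1, u↦0} | S={0↦11, 1↦11} | K=[fun]]
t=13: [C=(λp. x) | E={x↦1, u↦0} | S={0↦11, 1↦11} | K=[arg :: fun]]
t=14: [C=2 | E={x↦1, u↦0} | S={0↦11, 1↦11} | K=[fun :: fun]]
t=15: [C=x | E={p↦2, x↦1, u↦0} | S={0↦11, 1↦11, 2↦2} | K=[fun]]
t=16: [C=((λw. u) u) | E={v↦3, u↦0} | S={0↦11, 1↦11, 2↦2, 3↦11} | K=∅]
t=17: [C=(λw. u) | E={v↦3, u↦0} | S={0↦11, 1↦11, 2↦2, 3↦11} | K=[arg]]
t=18: [C=u | E={v↦3, u↦0} | S={0↦11, 1↦11, 2↦2, 3↦11} | K=[fun]]
t=19: [C=u | E={w↦4, v↦3, u↦0} | S={0↦11, 1↦11, 2↦2, 3↦11, 4↦11} | K=∅]
→ final value 11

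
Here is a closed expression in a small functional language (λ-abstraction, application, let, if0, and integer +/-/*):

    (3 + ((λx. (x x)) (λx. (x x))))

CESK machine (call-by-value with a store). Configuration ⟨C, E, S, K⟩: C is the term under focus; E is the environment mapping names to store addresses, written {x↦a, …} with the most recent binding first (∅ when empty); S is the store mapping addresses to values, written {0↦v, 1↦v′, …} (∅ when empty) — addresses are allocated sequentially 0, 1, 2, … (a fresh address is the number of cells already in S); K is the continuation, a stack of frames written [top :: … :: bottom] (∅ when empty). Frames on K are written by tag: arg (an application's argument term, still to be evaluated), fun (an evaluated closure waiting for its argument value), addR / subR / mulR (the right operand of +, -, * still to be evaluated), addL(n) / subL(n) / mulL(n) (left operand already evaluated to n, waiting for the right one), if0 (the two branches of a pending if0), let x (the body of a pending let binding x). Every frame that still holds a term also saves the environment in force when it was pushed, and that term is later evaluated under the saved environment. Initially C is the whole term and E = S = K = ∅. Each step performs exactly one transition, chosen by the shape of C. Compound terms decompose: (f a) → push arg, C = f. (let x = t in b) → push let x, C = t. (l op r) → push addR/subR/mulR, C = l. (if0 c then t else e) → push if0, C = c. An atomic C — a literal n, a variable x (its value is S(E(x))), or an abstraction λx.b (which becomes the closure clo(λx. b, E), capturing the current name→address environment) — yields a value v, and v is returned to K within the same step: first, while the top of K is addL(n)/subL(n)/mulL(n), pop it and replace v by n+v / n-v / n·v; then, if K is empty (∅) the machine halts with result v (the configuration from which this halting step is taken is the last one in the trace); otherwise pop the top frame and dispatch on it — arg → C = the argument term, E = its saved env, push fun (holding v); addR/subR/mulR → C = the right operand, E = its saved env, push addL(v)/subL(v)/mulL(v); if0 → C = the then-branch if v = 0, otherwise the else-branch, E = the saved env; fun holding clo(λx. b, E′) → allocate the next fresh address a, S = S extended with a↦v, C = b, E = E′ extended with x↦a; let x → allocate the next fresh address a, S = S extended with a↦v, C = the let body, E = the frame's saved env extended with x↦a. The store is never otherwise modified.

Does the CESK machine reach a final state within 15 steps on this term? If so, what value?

t=0: ⟨C=(3 + ((λx. (x x)) (λx. (x x)))); E=∅; S=∅; K=∅⟩
t=1: ⟨C=3; E=∅; S=∅; K=[addR]⟩
t=2: ⟨C=((λx. (x x)) (λx. (x x))); E=∅; S=∅; K=[addL(3)]⟩
t=3: ⟨C=(λx. (x x)); E=∅; S=∅; K=[arg :: addL(3)]⟩
t=4: ⟨C=(λx. (x x)); E=∅; S=∅; K=[fun :: addL(3)]⟩
t=5: ⟨C=(x x); E={x↦0}; S={0↦clo(λx. (x x), ∅)}; K=[addL(3)]⟩
t=6: ⟨C=x; E={x↦0}; S={0↦clo(λx. (x x), ∅)}; K=[arg :: addL(3)]⟩
t=7: ⟨C=x; E={x↦0}; S={0↦clo(λx. (x x), ∅)}; K=[fun :: addL(3)]⟩
t=8: ⟨C=(x x); E={x↦1}; S={0↦clo(λx. (x x), ∅), 1↦clo(λx. (x x), ∅)}; K=[addL(3)]⟩
t=9: ⟨C=x; E={x↦1}; S={0↦clo(λx. (x x), ∅), 1↦clo(λx. (x x), ∅)}; K=[arg :: addL(3)]⟩
t=10: ⟨C=x; E={x↦1}; S={0↦clo(λx. (x x), ∅), 1↦clo(λx. (x x), ∅)}; K=[fun :: addL(3)]⟩
t=11: ⟨C=(x x); E={x↦2}; S={0↦clo(λx. (x x), ∅), 1↦clo(λx. (x x), ∅), 2↦clo(λx. (x x), ∅)}; K=[addL(3)]⟩
t=12: ⟨C=x; E={x↦2}; S={0↦clo(λx. (x x), ∅), 1↦clo(λx. (x x), ∅), 2↦clo(λx. (x x), ∅)}; K=[arg :: addL(3)]⟩
t=13: ⟨C=x; E={x↦2}; S={0↦clo(λx. (x x), ∅), 1↦clo(λx. (x x), ∅), 2↦clo(λx. (x x), ∅)}; K=[fun :: addL(3)]⟩
t=14: ⟨C=(x x); E={x↦3}; S={0↦clo(λx. (x x), ∅), 1↦clo(λx. (x x), ∅), 2↦clo(λx. (x x), ∅), 3↦clo(λx. (x x), ∅)}; K=[addL(3)]⟩
t=15: ⟨C=x; E={x↦3}; S={0↦clo(λx. (x x), ∅), 1↦clo(λx. (x x), ∅), 2↦clo(λx. (x x), ∅), 3↦clo(λx. (x x), ∅)}; K=[arg :: addL(3)]⟩
→ 15 transitions taken and the configuration is still not final: no result within 15 steps

Answer: DIVERGES (no final state within 15 steps)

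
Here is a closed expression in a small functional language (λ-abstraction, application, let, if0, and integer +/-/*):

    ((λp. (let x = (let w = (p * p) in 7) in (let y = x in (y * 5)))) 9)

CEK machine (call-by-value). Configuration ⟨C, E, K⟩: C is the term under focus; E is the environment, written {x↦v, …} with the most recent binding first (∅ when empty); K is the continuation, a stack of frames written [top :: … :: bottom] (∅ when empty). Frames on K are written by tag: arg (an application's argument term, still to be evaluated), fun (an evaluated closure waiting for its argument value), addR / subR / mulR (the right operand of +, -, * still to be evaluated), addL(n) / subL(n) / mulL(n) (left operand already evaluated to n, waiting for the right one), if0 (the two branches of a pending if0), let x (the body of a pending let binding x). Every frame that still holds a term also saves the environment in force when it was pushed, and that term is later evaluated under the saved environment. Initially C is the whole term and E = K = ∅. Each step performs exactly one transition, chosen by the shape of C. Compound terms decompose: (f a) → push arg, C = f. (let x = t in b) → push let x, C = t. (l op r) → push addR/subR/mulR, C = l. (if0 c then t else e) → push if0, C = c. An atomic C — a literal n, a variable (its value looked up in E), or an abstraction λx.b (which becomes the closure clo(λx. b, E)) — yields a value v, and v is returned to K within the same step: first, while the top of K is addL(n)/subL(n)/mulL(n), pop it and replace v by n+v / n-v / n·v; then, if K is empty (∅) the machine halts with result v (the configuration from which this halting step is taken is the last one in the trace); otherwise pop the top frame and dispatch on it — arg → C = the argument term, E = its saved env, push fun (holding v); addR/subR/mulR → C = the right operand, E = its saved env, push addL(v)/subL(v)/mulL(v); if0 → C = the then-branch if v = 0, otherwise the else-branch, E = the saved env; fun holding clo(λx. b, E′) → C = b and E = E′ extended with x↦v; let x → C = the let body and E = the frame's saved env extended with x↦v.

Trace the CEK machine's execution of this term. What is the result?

Answer: 35

Derivation:
step 0: [C=((λp. (let x = (let w = (p * p) in 7) in (let y = x in (y * 5)))) 9) | E=∅ | K=∅]
step 1: [C=(λp. (let x = (let w = (p * p) in 7) in (let y = x in (y * 5)))) | E=∅ | K=[arg]]
step 2: [C=9 | E=∅ | K=[fun]]
step 3: [C=(let x = (let w = (p * p) in 7) in (let y = x in (y * 5))) | E={p↦9} | K=∅]
step 4: [C=(let w = (p * p) in 7) | E={p↦9} | K=[let x]]
step 5: [C=(p * p) | E={p↦9} | K=[let w :: let x]]
step 6: [C=p | E={p↦9} | K=[mulR :: let w :: let x]]
step 7: [C=p | E={p↦9} | K=[mulL(9) :: let w :: let x]]
step 8: [C=7 | E={w↦81, p↦9} | K=[let x]]
step 9: [C=(let y = x in (y * 5)) | E={x↦7, p↦9} | K=∅]
step 10: [C=x | E={x↦7, p↦9} | K=[let y]]
step 11: [C=(y * 5) | E={y↦7, x↦7, p↦9} | K=∅]
step 12: [C=y | E={y↦7, x↦7, p↦9} | K=[mulR]]
step 13: [C=5 | E={y↦7, x↦7, p↦9} | K=[mulL(7)]]
→ final value 35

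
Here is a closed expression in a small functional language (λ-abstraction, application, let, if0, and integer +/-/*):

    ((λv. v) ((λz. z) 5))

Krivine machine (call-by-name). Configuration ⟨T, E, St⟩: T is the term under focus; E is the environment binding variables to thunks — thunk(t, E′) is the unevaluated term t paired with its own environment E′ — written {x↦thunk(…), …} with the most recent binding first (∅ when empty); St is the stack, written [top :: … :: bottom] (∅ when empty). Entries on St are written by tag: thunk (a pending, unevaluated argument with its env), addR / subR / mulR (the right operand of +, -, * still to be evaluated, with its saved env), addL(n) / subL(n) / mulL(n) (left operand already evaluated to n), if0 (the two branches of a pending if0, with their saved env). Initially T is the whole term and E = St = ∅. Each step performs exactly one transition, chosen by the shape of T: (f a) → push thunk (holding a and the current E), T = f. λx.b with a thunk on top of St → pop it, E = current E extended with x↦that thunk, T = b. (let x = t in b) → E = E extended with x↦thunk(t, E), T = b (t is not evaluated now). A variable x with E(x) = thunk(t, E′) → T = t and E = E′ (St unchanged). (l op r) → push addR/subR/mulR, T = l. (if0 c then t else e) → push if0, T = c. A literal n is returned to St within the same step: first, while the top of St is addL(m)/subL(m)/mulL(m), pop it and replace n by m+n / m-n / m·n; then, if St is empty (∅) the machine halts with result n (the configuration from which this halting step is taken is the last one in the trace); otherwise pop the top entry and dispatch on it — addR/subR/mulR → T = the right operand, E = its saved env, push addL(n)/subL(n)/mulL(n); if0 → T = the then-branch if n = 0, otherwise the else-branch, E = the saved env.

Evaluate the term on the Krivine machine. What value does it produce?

Answer: 5

Derivation:
[0] ⟨T=((λv. v) ((λz. z) 5)); E=∅; St=∅⟩
[1] ⟨T=(λv. v); E=∅; St=[thunk]⟩
[2] ⟨T=v; E={v↦thunk(((λz. z) 5), ∅)}; St=∅⟩
[3] ⟨T=((λz. z) 5); E=∅; St=∅⟩
[4] ⟨T=(λz. z); E=∅; St=[thunk]⟩
[5] ⟨T=z; E={z↦thunk(5, ∅)}; St=∅⟩
[6] ⟨T=5; E=∅; St=∅⟩
→ final value 5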